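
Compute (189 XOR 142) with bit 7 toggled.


Step 1: 189 ^ 142 = 51
Step 2: 51 ^ (1 << 7) = 51 ^ 128 = 179

179


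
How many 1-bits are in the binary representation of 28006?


0b110110101100110 has 9 set bits

9


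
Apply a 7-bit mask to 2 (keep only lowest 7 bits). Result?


2 & 127 = 2

2


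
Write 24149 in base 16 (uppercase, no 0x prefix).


24149 = 5E55 hex

5E55


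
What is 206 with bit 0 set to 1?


206 | (1 << 0) = 206 | 1 = 207

207


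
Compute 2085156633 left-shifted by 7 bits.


0b1111100010010001111011100011001 << 7 = 0b11111000100100011110111000110010000000 = 266900049024

266900049024


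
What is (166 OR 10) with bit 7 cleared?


Step 1: 166 | 10 = 174
Step 2: 174 & ~(1 << 7) = 46

46


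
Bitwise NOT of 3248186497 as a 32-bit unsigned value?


~0b11000001100110110110010010000001 = 0b111110011001001001101101111110 = 1046780798 (32-bit unsigned)

1046780798


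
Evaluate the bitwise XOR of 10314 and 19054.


0b10100001001010 ^ 0b100101001101110 = 0b110001000100100 = 25124

25124


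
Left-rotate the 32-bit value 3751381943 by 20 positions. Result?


Rotate 0b11011111100110011000101110110111 left by 20 (32-bit) = 0b10111011011111011111100110011000 = 3145595288

3145595288


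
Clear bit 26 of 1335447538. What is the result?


1335447538 & ~(1 << 26) = 1268338674

1268338674


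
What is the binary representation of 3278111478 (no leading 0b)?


3278111478 = 11000011011001000000001011110110 in binary

11000011011001000000001011110110


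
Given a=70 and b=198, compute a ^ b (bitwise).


70 ^ 198 = 128

128


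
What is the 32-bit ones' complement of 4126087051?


4126087051 ^ 4294967295 = 168880244

168880244


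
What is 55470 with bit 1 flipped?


55470 ^ (1 << 1) = 55470 ^ 2 = 55468

55468


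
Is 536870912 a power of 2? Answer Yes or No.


0b100000000000000000000000000000. Only one bit set => Yes

Yes


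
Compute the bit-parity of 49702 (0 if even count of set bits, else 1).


0b1100001000100110 has 6 ones => parity 0

0


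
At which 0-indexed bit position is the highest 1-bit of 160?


0b10100000. Highest set bit at position 7

7


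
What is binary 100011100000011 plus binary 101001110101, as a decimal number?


100011100000011 + 101001110101 = 101000101111000 = 20856

20856


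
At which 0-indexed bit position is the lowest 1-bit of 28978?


0b111000100110010. Lowest set bit at position 1

1


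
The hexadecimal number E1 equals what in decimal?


E1 hex = 225 decimal

225


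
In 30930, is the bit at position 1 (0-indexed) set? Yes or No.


0b111100011010010, bit 1 = 1. Yes

Yes


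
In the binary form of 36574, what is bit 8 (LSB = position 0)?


0b1000111011011110, position 8 = 0

0


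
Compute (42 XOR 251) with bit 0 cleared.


Step 1: 42 ^ 251 = 209
Step 2: 209 & ~(1 << 0) = 208

208


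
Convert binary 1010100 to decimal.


1010100 in decimal = 84

84


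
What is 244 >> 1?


0b11110100 >> 1 = 0b1111010 = 122

122


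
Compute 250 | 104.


0b11111010 | 0b1101000 = 0b11111010 = 250

250


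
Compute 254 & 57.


0b11111110 & 0b111001 = 0b111000 = 56

56


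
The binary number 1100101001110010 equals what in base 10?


1100101001110010 in decimal = 51826

51826


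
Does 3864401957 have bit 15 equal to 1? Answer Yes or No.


0b11100110010101100001100000100101, bit 15 = 0. No

No


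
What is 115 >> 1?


0b1110011 >> 1 = 0b111001 = 57

57


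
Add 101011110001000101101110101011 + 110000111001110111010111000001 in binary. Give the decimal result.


101011110001000101101110101011 + 110000111001110111010111000001 = 1011100101010111101000101101100 = 1554764140

1554764140


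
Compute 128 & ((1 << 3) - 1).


128 & 7 = 0

0


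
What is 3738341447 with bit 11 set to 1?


3738341447 | (1 << 11) = 3738341447 | 2048 = 3738343495

3738343495


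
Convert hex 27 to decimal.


27 hex = 39 decimal

39


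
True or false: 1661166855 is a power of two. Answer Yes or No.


0b1100011000000110110010100000111. Multiple bits set => No

No


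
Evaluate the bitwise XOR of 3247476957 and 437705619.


0b11000001100100001001000011011101 ^ 0b11010000101101101101110010011 = 0b11011011100001100100101101001110 = 3683011406

3683011406


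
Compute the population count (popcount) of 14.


0b1110 has 3 set bits

3


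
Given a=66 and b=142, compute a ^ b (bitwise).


66 ^ 142 = 204

204


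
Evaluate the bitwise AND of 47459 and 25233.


0b1011100101100011 & 0b110001010010001 = 0b10000000000001 = 8193

8193


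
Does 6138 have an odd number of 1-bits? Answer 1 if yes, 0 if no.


0b1011111111010 has 10 ones => parity 0

0


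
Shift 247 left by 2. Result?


0b11110111 << 2 = 0b1111011100 = 988

988


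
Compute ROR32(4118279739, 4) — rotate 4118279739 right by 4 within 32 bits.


Rotate 0b11110101011101111111011000111011 right by 4 (32-bit) = 0b10111111010101110111111101100011 = 3210182499

3210182499


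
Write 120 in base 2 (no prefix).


120 = 1111000 in binary

1111000


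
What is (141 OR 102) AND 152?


Step 1: 141 | 102 = 239
Step 2: 239 & 152 = 136

136


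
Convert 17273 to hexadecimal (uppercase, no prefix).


17273 = 4379 hex

4379


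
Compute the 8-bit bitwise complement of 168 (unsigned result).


~0b10101000 = 0b1010111 = 87 (8-bit unsigned)

87


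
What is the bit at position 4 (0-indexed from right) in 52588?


0b1100110101101100, position 4 = 0

0


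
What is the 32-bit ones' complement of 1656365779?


1656365779 ^ 4294967295 = 2638601516

2638601516


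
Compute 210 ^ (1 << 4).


210 ^ (1 << 4) = 210 ^ 16 = 194

194


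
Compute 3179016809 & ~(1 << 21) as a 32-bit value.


3179016809 & ~(1 << 21) = 3176919657

3176919657


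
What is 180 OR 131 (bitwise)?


0b10110100 | 0b10000011 = 0b10110111 = 183

183


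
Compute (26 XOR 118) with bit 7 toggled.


Step 1: 26 ^ 118 = 108
Step 2: 108 ^ (1 << 7) = 108 ^ 128 = 236

236


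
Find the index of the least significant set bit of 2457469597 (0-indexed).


0b10010010011110100000001010011101. Lowest set bit at position 0

0


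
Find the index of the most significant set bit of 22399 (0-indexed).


0b101011101111111. Highest set bit at position 14

14


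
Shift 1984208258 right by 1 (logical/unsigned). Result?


0b1110110010001001001110110000010 >> 1 = 0b111011001000100100111011000001 = 992104129

992104129


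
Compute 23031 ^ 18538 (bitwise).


0b101100111110111 ^ 0b100100001101010 = 0b1000110011101 = 4509

4509


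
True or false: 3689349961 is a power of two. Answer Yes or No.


0b11011011111001110000001101001001. Multiple bits set => No

No


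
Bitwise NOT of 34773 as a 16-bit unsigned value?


~0b1000011111010101 = 0b111100000101010 = 30762 (16-bit unsigned)

30762


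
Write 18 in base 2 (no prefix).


18 = 10010 in binary

10010


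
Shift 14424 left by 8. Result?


0b11100001011000 << 8 = 0b1110000101100000000000 = 3692544

3692544


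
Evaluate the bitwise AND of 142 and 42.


0b10001110 & 0b101010 = 0b1010 = 10

10


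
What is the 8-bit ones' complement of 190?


190 ^ 255 = 65

65


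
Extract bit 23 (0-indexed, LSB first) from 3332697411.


0b11000110101001001110110101000011, position 23 = 1

1


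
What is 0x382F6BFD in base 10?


382F6BFD hex = 942631933 decimal

942631933


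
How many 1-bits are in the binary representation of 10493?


0b10100011111101 has 9 set bits

9


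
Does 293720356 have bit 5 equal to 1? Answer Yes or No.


0b10001100000011101000100100100, bit 5 = 1. Yes

Yes


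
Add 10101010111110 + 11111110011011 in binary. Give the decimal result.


10101010111110 + 11111110011011 = 110101001011001 = 27225

27225


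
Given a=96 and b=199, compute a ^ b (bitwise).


96 ^ 199 = 167

167


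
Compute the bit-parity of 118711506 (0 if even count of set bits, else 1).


0b111000100110110010011010010 has 13 ones => parity 1

1


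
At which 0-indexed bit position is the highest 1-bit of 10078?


0b10011101011110. Highest set bit at position 13

13


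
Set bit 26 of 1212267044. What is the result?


1212267044 | (1 << 26) = 1212267044 | 67108864 = 1279375908

1279375908


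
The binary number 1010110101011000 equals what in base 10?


1010110101011000 in decimal = 44376

44376


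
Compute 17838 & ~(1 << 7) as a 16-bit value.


17838 & ~(1 << 7) = 17710

17710


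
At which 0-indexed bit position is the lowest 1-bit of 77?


0b1001101. Lowest set bit at position 0

0


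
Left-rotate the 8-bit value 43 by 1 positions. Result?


Rotate 0b101011 left by 1 (8-bit) = 0b1010110 = 86

86


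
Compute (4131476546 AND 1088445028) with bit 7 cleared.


Step 1: 4131476546 & 1088445028 = 1077956672
Step 2: 1077956672 & ~(1 << 7) = 1077956672

1077956672


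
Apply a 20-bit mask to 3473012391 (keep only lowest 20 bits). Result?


3473012391 & 1048575 = 128679

128679


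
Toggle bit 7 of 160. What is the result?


160 ^ (1 << 7) = 160 ^ 128 = 32

32


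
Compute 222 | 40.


0b11011110 | 0b101000 = 0b11111110 = 254

254


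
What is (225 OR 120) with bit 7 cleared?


Step 1: 225 | 120 = 249
Step 2: 249 & ~(1 << 7) = 121

121


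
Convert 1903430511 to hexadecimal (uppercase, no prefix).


1903430511 = 71740B6F hex

71740B6F


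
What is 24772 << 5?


0b110000011000100 << 5 = 0b11000001100010000000 = 792704

792704


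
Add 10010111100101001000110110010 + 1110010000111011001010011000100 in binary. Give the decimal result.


10010111100101001000110110010 + 1110010000111011001010011000100 = 10000101000100000010011001110110 = 2232428150

2232428150


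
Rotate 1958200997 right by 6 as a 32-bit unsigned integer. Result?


Rotate 0b1110100101101111100011010100101 right by 6 (32-bit) = 0b10010101110100101101111100011010 = 2513624858

2513624858


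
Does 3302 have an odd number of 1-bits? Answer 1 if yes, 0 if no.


0b110011100110 has 7 ones => parity 1

1


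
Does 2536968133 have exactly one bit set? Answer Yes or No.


0b10010111001101110000111111000101. Multiple bits set => No

No


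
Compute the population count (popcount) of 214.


0b11010110 has 5 set bits

5


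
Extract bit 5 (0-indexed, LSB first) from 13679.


0b11010101101111, position 5 = 1

1


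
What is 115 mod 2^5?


115 & 31 = 19

19


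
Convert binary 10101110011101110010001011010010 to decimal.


10101110011101110010001011010010 in decimal = 2927043282

2927043282


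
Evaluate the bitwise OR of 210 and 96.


0b11010010 | 0b1100000 = 0b11110010 = 242

242


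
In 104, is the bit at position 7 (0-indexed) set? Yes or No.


0b1101000, bit 7 = 0. No

No


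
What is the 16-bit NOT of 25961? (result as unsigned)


~0b110010101101001 = 0b1001101010010110 = 39574 (16-bit unsigned)

39574


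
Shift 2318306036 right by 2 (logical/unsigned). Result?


0b10001010001011101000101011110100 >> 2 = 0b100010100010111010001010111101 = 579576509

579576509


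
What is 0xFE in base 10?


FE hex = 254 decimal

254


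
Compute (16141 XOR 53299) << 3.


Step 1: 16141 ^ 53299 = 61246
Step 2: 61246 << 3 = 489968

489968


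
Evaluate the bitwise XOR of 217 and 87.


0b11011001 ^ 0b1010111 = 0b10001110 = 142

142


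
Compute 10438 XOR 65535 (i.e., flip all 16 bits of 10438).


10438 ^ 65535 = 55097

55097


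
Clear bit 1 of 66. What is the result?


66 & ~(1 << 1) = 64

64


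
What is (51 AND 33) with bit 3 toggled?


Step 1: 51 & 33 = 33
Step 2: 33 ^ (1 << 3) = 33 ^ 8 = 41

41


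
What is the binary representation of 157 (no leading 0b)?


157 = 10011101 in binary

10011101


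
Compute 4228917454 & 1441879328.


0b11111100000100000010100011001110 & 0b1010101111100010101010100100000 = 0b1010100000100000000000000000000 = 1410334720

1410334720


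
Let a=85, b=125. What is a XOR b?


85 ^ 125 = 40

40


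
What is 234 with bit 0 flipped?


234 ^ (1 << 0) = 234 ^ 1 = 235

235


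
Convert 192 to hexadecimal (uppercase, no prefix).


192 = C0 hex

C0


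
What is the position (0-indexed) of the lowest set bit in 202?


0b11001010. Lowest set bit at position 1

1


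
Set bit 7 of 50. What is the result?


50 | (1 << 7) = 50 | 128 = 178

178


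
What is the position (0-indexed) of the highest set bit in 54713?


0b1101010110111001. Highest set bit at position 15

15


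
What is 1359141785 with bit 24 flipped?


1359141785 ^ (1 << 24) = 1359141785 ^ 16777216 = 1342364569

1342364569


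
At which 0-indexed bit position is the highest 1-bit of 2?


0b10. Highest set bit at position 1

1


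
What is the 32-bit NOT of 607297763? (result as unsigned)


~0b100100001100101010000011100011 = 0b11011011110011010101111100011100 = 3687669532 (32-bit unsigned)

3687669532


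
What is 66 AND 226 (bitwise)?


0b1000010 & 0b11100010 = 0b1000010 = 66

66


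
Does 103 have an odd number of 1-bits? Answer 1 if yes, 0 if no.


0b1100111 has 5 ones => parity 1

1


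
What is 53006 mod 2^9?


53006 & 511 = 270

270


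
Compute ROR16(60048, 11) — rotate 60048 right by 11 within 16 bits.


Rotate 0b1110101010010000 right by 11 (16-bit) = 0b101001000011101 = 21021

21021


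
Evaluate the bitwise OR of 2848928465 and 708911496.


0b10101001110011110011001011010001 | 0b101010010000010010000110001000 = 0b10101011110011110011001111011001 = 2882483161

2882483161


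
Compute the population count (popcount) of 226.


0b11100010 has 4 set bits

4


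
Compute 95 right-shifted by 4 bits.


0b1011111 >> 4 = 0b101 = 5

5


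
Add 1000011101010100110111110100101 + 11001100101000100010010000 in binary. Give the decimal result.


1000011101010100110111110100101 + 11001100101000100010010000 = 1000110110111001111100000110101 = 1188886581

1188886581


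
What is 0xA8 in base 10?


A8 hex = 168 decimal

168


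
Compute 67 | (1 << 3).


67 | (1 << 3) = 67 | 8 = 75

75


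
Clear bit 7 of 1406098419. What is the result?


1406098419 & ~(1 << 7) = 1406098291

1406098291


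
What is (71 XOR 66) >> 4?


Step 1: 71 ^ 66 = 5
Step 2: 5 >> 4 = 0

0


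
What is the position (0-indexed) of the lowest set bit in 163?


0b10100011. Lowest set bit at position 0

0


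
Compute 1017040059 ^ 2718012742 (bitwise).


0b111100100111101100110010111011 ^ 0b10100010000000011001010101000110 = 0b10011110100111110101100111111101 = 2661243389

2661243389


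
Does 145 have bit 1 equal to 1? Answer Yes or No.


0b10010001, bit 1 = 0. No

No


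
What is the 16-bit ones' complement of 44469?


44469 ^ 65535 = 21066

21066


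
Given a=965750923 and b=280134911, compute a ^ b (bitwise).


965750923 ^ 280134911 = 690140276

690140276


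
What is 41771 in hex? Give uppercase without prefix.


41771 = A32B hex

A32B


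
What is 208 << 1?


0b11010000 << 1 = 0b110100000 = 416

416


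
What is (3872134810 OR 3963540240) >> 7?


Step 1: 3872134810 | 3963540240 = 4009678746
Step 2: 4009678746 >> 7 = 31325615

31325615


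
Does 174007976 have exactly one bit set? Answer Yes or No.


0b1010010111110010011010101000. Multiple bits set => No

No


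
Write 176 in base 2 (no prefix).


176 = 10110000 in binary

10110000


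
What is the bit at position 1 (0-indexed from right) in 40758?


0b1001111100110110, position 1 = 1

1


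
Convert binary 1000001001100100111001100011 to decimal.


1000001001100100111001100011 in decimal = 136728163

136728163


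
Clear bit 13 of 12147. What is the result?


12147 & ~(1 << 13) = 3955

3955


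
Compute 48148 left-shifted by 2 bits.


0b1011110000010100 << 2 = 0b101111000001010000 = 192592

192592


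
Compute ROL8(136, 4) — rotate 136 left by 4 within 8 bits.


Rotate 0b10001000 left by 4 (8-bit) = 0b10001000 = 136

136


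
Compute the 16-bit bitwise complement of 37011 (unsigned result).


~0b1001000010010011 = 0b110111101101100 = 28524 (16-bit unsigned)

28524


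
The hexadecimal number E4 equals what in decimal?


E4 hex = 228 decimal

228


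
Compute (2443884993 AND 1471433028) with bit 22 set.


Step 1: 2443884993 & 1471433028 = 295700800
Step 2: 295700800 | (1 << 22) = 295700800 | 4194304 = 299895104

299895104


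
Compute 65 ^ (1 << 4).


65 ^ (1 << 4) = 65 ^ 16 = 81

81


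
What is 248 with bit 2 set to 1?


248 | (1 << 2) = 248 | 4 = 252

252


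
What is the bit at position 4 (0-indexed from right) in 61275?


0b1110111101011011, position 4 = 1

1


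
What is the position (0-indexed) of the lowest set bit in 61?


0b111101. Lowest set bit at position 0

0


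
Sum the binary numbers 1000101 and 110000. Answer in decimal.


1000101 + 110000 = 1110101 = 117

117


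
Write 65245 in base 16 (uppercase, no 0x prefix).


65245 = FEDD hex

FEDD


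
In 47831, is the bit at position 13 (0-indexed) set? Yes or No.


0b1011101011010111, bit 13 = 1. Yes

Yes


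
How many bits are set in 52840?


0b1100111001101000 has 8 set bits

8


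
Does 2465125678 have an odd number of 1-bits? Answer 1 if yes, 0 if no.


0b10010010111011101101010100101110 has 18 ones => parity 0

0


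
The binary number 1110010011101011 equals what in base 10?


1110010011101011 in decimal = 58603

58603


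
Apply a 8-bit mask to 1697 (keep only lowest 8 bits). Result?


1697 & 255 = 161

161


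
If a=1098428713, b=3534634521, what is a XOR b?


1098428713 ^ 3534634521 = 2480312112

2480312112


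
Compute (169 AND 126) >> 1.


Step 1: 169 & 126 = 40
Step 2: 40 >> 1 = 20

20


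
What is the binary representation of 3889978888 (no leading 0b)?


3889978888 = 11100111110111000101111000001000 in binary

11100111110111000101111000001000


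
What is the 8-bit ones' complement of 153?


153 ^ 255 = 102

102


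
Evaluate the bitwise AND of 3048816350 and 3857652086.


0b10110101101110010011111011011110 & 0b11100101111011110001100101110110 = 0b10100101101010010001100001010110 = 2779322454

2779322454


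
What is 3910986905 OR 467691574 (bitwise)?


0b11101001000111001110110010011001 | 0b11011111000000110100000110110 = 0b11111011111111001110110010111111 = 4227656895

4227656895


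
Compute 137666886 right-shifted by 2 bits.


0b1000001101001010000101000110 >> 2 = 0b10000011010010100001010001 = 34416721

34416721


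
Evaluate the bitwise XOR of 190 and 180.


0b10111110 ^ 0b10110100 = 0b1010 = 10

10


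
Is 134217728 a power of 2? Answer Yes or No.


0b1000000000000000000000000000. Only one bit set => Yes

Yes


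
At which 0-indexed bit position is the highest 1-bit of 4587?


0b1000111101011. Highest set bit at position 12

12


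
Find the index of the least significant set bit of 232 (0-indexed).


0b11101000. Lowest set bit at position 3

3


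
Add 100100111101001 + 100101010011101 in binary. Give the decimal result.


100100111101001 + 100101010011101 = 1001010010000110 = 38022

38022


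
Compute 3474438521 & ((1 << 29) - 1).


3474438521 & 536870911 = 253213049

253213049


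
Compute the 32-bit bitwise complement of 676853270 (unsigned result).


~0b101000010101111111011000010110 = 0b11010111101010000000100111101001 = 3618114025 (32-bit unsigned)

3618114025


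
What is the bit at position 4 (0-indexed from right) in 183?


0b10110111, position 4 = 1

1


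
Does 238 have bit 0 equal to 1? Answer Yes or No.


0b11101110, bit 0 = 0. No

No


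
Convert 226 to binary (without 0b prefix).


226 = 11100010 in binary

11100010


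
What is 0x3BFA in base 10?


3BFA hex = 15354 decimal

15354


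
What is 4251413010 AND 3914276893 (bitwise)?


0b11111101011001110110101000010010 & 0b11101001010011110010000000011101 = 0b11101001010001110010000000010000 = 3913752592

3913752592


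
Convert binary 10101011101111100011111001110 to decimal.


10101011101111100011111001110 in decimal = 360171470

360171470


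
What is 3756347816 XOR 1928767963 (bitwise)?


0b11011111111001010101000110101000 ^ 0b1110010111101101010100111011011 = 0b10101101000100111111100001110011 = 2903767155

2903767155


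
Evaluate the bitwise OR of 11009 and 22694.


0b10101100000001 | 0b101100010100110 = 0b111101110100111 = 31655

31655


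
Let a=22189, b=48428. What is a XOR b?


22189 ^ 48428 = 60289

60289


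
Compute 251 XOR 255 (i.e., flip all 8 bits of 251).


251 ^ 255 = 4

4


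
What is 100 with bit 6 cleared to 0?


100 & ~(1 << 6) = 36

36


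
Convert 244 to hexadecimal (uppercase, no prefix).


244 = F4 hex

F4


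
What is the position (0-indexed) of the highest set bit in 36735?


0b1000111101111111. Highest set bit at position 15

15


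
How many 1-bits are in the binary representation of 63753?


0b1111100100001001 has 8 set bits

8


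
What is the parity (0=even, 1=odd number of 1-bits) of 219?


0b11011011 has 6 ones => parity 0

0


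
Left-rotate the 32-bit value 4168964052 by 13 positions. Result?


Rotate 0b11111000011111010101011111010100 left by 13 (32-bit) = 0b10101010111110101001111100001111 = 2868551439

2868551439


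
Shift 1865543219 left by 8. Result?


0b1101111001100011110111000110011 << 8 = 0b110111100110001111011100011001100000000 = 477579064064

477579064064


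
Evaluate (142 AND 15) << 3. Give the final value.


Step 1: 142 & 15 = 14
Step 2: 14 << 3 = 112

112


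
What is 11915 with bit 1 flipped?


11915 ^ (1 << 1) = 11915 ^ 2 = 11913

11913


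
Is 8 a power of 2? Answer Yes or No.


0b1000. Only one bit set => Yes

Yes


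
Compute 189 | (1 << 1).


189 | (1 << 1) = 189 | 2 = 191

191


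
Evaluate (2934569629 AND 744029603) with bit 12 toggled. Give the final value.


Step 1: 2934569629 & 744029603 = 742979713
Step 2: 742979713 ^ (1 << 12) = 742979713 ^ 4096 = 742975617

742975617


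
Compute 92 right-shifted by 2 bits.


0b1011100 >> 2 = 0b10111 = 23

23


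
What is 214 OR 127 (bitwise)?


0b11010110 | 0b1111111 = 0b11111111 = 255

255


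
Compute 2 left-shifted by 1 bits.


0b10 << 1 = 0b100 = 4

4


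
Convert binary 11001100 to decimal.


11001100 in decimal = 204

204


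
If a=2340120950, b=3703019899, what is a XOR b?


2340120950 ^ 3703019899 = 1473048589

1473048589


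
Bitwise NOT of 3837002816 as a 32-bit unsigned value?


~0b11100100101101000000010001000000 = 0b11011010010111111101110111111 = 457964479 (32-bit unsigned)

457964479


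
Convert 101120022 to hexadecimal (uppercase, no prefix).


101120022 = 606F816 hex

606F816


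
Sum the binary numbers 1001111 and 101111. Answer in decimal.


1001111 + 101111 = 1111110 = 126

126


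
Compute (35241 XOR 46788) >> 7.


Step 1: 35241 ^ 46788 = 16237
Step 2: 16237 >> 7 = 126

126


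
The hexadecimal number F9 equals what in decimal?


F9 hex = 249 decimal

249


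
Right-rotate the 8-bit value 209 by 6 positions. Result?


Rotate 0b11010001 right by 6 (8-bit) = 0b1000111 = 71

71


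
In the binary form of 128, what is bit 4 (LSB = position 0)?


0b10000000, position 4 = 0

0


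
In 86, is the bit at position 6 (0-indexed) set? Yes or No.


0b1010110, bit 6 = 1. Yes

Yes


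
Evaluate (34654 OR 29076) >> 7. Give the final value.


Step 1: 34654 | 29076 = 63454
Step 2: 63454 >> 7 = 495

495


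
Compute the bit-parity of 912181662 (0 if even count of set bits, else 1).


0b110110010111101100100110011110 has 18 ones => parity 0

0


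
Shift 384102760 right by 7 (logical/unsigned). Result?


0b10110111001001111000101101000 >> 7 = 0b1011011100100111100010 = 3000802

3000802


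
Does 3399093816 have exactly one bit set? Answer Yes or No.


0b11001010100110100000111000111000. Multiple bits set => No

No


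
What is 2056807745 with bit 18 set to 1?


2056807745 | (1 << 18) = 2056807745 | 262144 = 2057069889

2057069889


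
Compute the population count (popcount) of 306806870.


0b10010010010011000000001010110 has 10 set bits

10


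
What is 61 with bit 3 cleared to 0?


61 & ~(1 << 3) = 53

53


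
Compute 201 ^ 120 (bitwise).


0b11001001 ^ 0b1111000 = 0b10110001 = 177

177


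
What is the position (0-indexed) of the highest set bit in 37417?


0b1001001000101001. Highest set bit at position 15

15


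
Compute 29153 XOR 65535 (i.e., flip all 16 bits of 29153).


29153 ^ 65535 = 36382

36382


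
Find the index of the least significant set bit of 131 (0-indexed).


0b10000011. Lowest set bit at position 0

0


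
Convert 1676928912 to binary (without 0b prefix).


1676928912 = 1100011111100111110011110010000 in binary

1100011111100111110011110010000


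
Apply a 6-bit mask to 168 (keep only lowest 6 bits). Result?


168 & 63 = 40

40


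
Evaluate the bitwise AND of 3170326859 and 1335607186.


0b10111100111101110101100101001011 & 0b1001111100110111011111110010010 = 0b1100100100110001100100000010 = 210966786

210966786


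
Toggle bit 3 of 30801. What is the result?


30801 ^ (1 << 3) = 30801 ^ 8 = 30809

30809


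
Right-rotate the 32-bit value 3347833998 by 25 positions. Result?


Rotate 0b11000111100010111110010010001110 right by 25 (32-bit) = 0b11000101111100100100011101100011 = 3320989539

3320989539


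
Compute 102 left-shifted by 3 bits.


0b1100110 << 3 = 0b1100110000 = 816

816


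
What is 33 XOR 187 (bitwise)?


0b100001 ^ 0b10111011 = 0b10011010 = 154

154


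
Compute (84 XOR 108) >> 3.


Step 1: 84 ^ 108 = 56
Step 2: 56 >> 3 = 7

7


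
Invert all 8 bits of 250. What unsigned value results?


250 ^ 255 = 5

5


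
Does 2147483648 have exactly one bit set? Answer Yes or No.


0b10000000000000000000000000000000. Only one bit set => Yes

Yes


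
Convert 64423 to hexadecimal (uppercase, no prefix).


64423 = FBA7 hex

FBA7


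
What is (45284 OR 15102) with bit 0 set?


Step 1: 45284 | 15102 = 47870
Step 2: 47870 | (1 << 0) = 47870 | 1 = 47871

47871


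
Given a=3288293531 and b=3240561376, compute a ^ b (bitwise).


3288293531 ^ 3240561376 = 47737467

47737467


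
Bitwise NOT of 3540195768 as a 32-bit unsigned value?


~0b11010011000000110001100110111000 = 0b101100111111001110011001000111 = 754771527 (32-bit unsigned)

754771527


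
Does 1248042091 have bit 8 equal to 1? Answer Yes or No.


0b1001010011000111001110001101011, bit 8 = 0. No

No


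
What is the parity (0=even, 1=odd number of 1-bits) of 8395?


0b10000011001011 has 6 ones => parity 0

0


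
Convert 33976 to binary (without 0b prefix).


33976 = 1000010010111000 in binary

1000010010111000


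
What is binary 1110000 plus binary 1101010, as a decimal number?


1110000 + 1101010 = 11011010 = 218

218


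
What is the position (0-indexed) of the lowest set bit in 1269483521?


0b1001011101010101100100000000001. Lowest set bit at position 0

0


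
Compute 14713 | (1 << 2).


14713 | (1 << 2) = 14713 | 4 = 14717

14717


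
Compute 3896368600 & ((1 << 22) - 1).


3896368600 & 4194303 = 4054488

4054488


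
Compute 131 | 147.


0b10000011 | 0b10010011 = 0b10010011 = 147

147


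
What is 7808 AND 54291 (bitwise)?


0b1111010000000 & 0b1101010000010011 = 0b1010000000000 = 5120

5120


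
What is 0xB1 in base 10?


B1 hex = 177 decimal

177


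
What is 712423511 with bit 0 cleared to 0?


712423511 & ~(1 << 0) = 712423510

712423510


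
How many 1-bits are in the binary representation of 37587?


0b1001001011010011 has 8 set bits

8


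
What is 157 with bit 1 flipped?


157 ^ (1 << 1) = 157 ^ 2 = 159

159


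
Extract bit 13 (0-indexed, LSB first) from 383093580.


0b10110110101011000101101001100, position 13 = 0

0


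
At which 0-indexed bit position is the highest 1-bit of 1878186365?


0b1101111111100101101100101111101. Highest set bit at position 30

30


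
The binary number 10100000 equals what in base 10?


10100000 in decimal = 160

160


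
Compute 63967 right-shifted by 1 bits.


0b1111100111011111 >> 1 = 0b111110011101111 = 31983

31983


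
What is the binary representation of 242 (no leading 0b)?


242 = 11110010 in binary

11110010


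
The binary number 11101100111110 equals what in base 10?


11101100111110 in decimal = 15166

15166


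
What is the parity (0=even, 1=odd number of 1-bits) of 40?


0b101000 has 2 ones => parity 0

0


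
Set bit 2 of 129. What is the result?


129 | (1 << 2) = 129 | 4 = 133

133


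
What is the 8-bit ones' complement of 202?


202 ^ 255 = 53

53


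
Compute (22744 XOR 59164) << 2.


Step 1: 22744 ^ 59164 = 49092
Step 2: 49092 << 2 = 196368

196368


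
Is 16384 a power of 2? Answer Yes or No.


0b100000000000000. Only one bit set => Yes

Yes


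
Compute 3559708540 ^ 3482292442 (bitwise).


0b11010100001011001101011101111100 ^ 0b11001111100011111001000011011010 = 0b11011101000110100011110100110 = 463685542

463685542


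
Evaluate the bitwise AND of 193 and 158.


0b11000001 & 0b10011110 = 0b10000000 = 128

128


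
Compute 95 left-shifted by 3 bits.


0b1011111 << 3 = 0b1011111000 = 760

760


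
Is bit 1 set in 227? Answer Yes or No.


0b11100011, bit 1 = 1. Yes

Yes


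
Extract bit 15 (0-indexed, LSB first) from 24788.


0b110000011010100, position 15 = 0

0


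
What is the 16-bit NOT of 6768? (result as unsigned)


~0b1101001110000 = 0b1110010110001111 = 58767 (16-bit unsigned)

58767


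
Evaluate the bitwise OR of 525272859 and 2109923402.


0b11111010011110000011100011011 | 0b1111101110000101110000001001010 = 0b1111111110011111110011101011011 = 2144331611

2144331611


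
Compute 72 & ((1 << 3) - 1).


72 & 7 = 0

0


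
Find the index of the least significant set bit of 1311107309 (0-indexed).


0b1001110001001011110100011101101. Lowest set bit at position 0

0


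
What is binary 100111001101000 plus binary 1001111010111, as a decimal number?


100111001101000 + 1001111010111 = 110001000111111 = 25151

25151


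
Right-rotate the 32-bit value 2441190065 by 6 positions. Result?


Rotate 0b10010001100000011001101010110001 right by 6 (32-bit) = 0b11000110010001100000011001101010 = 3326477930

3326477930


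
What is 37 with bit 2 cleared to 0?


37 & ~(1 << 2) = 33

33


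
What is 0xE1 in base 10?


E1 hex = 225 decimal

225


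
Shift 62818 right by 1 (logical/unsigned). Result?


0b1111010101100010 >> 1 = 0b111101010110001 = 31409

31409


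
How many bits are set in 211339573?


0b1100100110001100100100110101 has 13 set bits

13


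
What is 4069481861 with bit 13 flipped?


4069481861 ^ (1 << 13) = 4069481861 ^ 8192 = 4069490053

4069490053


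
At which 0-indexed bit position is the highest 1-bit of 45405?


0b1011000101011101. Highest set bit at position 15

15


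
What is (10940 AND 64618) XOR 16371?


Step 1: 10940 & 64618 = 10280
Step 2: 10280 ^ 16371 = 6107

6107


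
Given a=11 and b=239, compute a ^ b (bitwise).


11 ^ 239 = 228

228


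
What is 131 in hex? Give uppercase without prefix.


131 = 83 hex

83


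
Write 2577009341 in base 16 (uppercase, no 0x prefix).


2577009341 = 999A0ABD hex

999A0ABD


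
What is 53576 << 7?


0b1101000101001000 << 7 = 0b11010001010010000000000 = 6857728

6857728


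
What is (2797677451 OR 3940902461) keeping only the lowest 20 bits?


Step 1: 2797677451 | 3940902461 = 4008013759
Step 2: 4008013759 & 1048575 = 356287

356287


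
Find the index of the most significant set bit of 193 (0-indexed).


0b11000001. Highest set bit at position 7

7


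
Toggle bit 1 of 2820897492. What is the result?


2820897492 ^ (1 << 1) = 2820897492 ^ 2 = 2820897494

2820897494


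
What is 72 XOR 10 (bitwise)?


0b1001000 ^ 0b1010 = 0b1000010 = 66

66


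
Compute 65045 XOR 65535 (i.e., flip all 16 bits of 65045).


65045 ^ 65535 = 490

490


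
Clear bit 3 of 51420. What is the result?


51420 & ~(1 << 3) = 51412

51412


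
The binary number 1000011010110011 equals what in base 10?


1000011010110011 in decimal = 34483

34483


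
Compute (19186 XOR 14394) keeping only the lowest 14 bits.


Step 1: 19186 ^ 14394 = 29384
Step 2: 29384 & 16383 = 13000

13000


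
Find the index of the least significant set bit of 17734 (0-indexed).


0b100010101000110. Lowest set bit at position 1

1


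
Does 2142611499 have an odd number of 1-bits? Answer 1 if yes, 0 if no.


0b1111111101101011010100000101011 has 19 ones => parity 1

1


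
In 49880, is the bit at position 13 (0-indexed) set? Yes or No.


0b1100001011011000, bit 13 = 0. No

No


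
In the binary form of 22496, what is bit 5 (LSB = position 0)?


0b101011111100000, position 5 = 1

1


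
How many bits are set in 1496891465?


0b1011001001110001100000001001001 has 12 set bits

12


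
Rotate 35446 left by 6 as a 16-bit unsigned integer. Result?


Rotate 0b1000101001110110 left by 6 (16-bit) = 0b1001110110100010 = 40354

40354


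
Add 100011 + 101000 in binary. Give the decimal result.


100011 + 101000 = 1001011 = 75

75


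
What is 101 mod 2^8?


101 & 255 = 101

101


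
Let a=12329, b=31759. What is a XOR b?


12329 ^ 31759 = 19494

19494


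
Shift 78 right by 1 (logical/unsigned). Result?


0b1001110 >> 1 = 0b100111 = 39

39


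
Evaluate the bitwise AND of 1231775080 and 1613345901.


0b1001001011010110110010101101000 & 0b1100000001010011011010001101101 = 0b1000000001010010010010001101000 = 1076438120

1076438120


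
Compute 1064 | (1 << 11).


1064 | (1 << 11) = 1064 | 2048 = 3112

3112


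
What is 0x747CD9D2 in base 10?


747CD9D2 hex = 1954339282 decimal

1954339282


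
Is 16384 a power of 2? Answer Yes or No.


0b100000000000000. Only one bit set => Yes

Yes


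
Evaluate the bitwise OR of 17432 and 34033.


0b100010000011000 | 0b1000010011110001 = 0b1100010011111001 = 50425

50425


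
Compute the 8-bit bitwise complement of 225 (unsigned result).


~0b11100001 = 0b11110 = 30 (8-bit unsigned)

30


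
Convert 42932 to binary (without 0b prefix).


42932 = 1010011110110100 in binary

1010011110110100


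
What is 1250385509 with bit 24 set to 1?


1250385509 | (1 << 24) = 1250385509 | 16777216 = 1267162725

1267162725


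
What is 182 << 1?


0b10110110 << 1 = 0b101101100 = 364

364


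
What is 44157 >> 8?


0b1010110001111101 >> 8 = 0b10101100 = 172

172


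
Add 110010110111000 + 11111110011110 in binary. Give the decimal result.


110010110111000 + 11111110011110 = 1010010101010110 = 42326

42326


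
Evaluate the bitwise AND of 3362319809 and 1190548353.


0b11001000011010001110110111000001 & 0b1000110111101100101001110000001 = 0b1000000011000000100000110000001 = 1080050049

1080050049


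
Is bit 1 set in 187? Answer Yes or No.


0b10111011, bit 1 = 1. Yes

Yes


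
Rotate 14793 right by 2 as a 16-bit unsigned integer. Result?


Rotate 0b11100111001001 right by 2 (16-bit) = 0b100111001110010 = 20082

20082


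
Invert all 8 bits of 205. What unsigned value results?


205 ^ 255 = 50

50


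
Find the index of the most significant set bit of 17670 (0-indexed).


0b100010100000110. Highest set bit at position 14

14


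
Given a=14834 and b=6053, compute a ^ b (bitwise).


14834 ^ 6053 = 11863

11863


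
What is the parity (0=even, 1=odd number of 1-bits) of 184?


0b10111000 has 4 ones => parity 0

0


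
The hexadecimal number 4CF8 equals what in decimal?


4CF8 hex = 19704 decimal

19704


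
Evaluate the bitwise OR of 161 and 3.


0b10100001 | 0b11 = 0b10100011 = 163

163


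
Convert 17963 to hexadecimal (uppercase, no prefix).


17963 = 462B hex

462B


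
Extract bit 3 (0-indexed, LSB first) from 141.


0b10001101, position 3 = 1

1


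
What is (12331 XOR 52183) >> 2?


Step 1: 12331 ^ 52183 = 64508
Step 2: 64508 >> 2 = 16127

16127


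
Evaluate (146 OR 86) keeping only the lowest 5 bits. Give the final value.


Step 1: 146 | 86 = 214
Step 2: 214 & 31 = 22

22


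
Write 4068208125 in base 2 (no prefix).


4068208125 = 11110010011110111110110111111101 in binary

11110010011110111110110111111101


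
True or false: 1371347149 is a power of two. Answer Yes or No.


0b1010001101111010001100011001101. Multiple bits set => No

No


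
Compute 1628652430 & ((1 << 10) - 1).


1628652430 & 1023 = 910

910


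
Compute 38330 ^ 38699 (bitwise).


0b1001010110111010 ^ 0b1001011100101011 = 0b1010010001 = 657

657


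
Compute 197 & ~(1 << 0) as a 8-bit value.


197 & ~(1 << 0) = 196

196


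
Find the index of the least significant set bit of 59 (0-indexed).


0b111011. Lowest set bit at position 0

0


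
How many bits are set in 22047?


0b101011000011111 has 9 set bits

9


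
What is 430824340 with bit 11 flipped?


430824340 ^ (1 << 11) = 430824340 ^ 2048 = 430822292

430822292


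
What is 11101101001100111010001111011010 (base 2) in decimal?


11101101001100111010001111011010 in decimal = 3979584474

3979584474


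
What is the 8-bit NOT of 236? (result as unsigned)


~0b11101100 = 0b10011 = 19 (8-bit unsigned)

19


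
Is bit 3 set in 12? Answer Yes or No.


0b1100, bit 3 = 1. Yes

Yes


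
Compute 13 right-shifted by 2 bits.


0b1101 >> 2 = 0b11 = 3

3


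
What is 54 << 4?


0b110110 << 4 = 0b1101100000 = 864

864


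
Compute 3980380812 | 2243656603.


0b11101101001111111100101010001100 | 0b10000101101110110111101110011011 = 0b11101101101111111111101110011111 = 3988781983

3988781983


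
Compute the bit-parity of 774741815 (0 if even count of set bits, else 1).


0b101110001011011001111100110111 has 19 ones => parity 1

1


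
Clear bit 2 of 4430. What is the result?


4430 & ~(1 << 2) = 4426

4426


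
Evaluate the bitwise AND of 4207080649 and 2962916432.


0b11111010110000101111010011001001 & 0b10110000100110101000010001010000 = 0b10110000100000101000010001000000 = 2961343552

2961343552


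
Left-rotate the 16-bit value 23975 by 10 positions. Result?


Rotate 0b101110110100111 left by 10 (16-bit) = 0b1001110101110110 = 40310

40310


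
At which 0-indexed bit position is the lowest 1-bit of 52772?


0b1100111000100100. Lowest set bit at position 2

2
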